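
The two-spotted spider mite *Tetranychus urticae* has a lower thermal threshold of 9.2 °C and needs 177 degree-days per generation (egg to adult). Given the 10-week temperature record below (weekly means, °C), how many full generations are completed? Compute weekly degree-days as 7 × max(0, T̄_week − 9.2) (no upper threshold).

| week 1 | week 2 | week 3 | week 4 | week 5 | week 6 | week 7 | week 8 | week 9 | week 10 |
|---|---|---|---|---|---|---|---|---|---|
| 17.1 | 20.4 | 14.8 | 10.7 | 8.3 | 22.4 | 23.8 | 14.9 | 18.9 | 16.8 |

Weekly DD (7 × max(0, T̄ − 9.2)): 55.3, 78.4, 39.2, 10.5, 0.0, 92.4, 102.2, 39.9, 67.9, 53.2.
Season total = 539.0 DD.
Complete generations = ⌊539.0 / 177⌋ = 3.

3 generations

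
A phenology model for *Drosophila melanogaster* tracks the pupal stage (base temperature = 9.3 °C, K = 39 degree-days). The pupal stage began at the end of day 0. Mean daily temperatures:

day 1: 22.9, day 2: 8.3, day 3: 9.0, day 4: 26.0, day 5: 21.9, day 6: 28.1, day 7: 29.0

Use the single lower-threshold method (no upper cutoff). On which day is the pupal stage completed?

day 5

Daily DD above 9.3 °C: 13.6, 0.0, 0.0, 16.7, 12.6, 18.8, 19.7.
Cumulative: 13.6, 13.6, 13.6, 30.3, 42.9, 61.7, 81.4.
The total first reaches 39 DD on day 5.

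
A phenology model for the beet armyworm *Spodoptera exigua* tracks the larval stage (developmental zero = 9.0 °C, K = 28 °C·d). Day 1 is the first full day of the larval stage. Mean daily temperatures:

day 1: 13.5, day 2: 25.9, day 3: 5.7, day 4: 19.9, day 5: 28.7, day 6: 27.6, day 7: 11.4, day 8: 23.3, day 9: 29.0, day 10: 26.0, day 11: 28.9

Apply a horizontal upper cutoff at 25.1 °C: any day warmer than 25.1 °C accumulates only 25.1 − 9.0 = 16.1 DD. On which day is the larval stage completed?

day 4

Daily DD above 9.0 °C (capped at 16.1): 4.5, 16.1, 0.0, 10.9, 16.1, 16.1, 2.4, 14.3, 16.1, 16.1, 16.1.
Cumulative: 4.5, 20.6, 20.6, 31.5, 47.6, 63.7, 66.1, 80.4, 96.5, 112.6, 128.7.
The total first reaches 28 DD on day 4.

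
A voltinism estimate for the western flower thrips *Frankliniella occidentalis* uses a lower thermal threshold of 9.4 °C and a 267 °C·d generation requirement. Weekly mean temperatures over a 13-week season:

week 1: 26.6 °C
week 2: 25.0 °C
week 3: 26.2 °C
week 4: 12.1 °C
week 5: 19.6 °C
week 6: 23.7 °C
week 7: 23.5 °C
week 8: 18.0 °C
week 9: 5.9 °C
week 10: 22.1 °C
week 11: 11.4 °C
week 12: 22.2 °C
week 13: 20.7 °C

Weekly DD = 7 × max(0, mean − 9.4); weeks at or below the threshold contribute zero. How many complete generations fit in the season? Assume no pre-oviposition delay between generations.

Weekly DD (7 × max(0, T̄ − 9.4)): 120.4, 109.2, 117.6, 18.9, 71.4, 100.1, 98.7, 60.2, 0.0, 88.9, 14.0, 89.6, 79.1.
Season total = 968.1 DD.
Complete generations = ⌊968.1 / 267⌋ = 3.

3 generations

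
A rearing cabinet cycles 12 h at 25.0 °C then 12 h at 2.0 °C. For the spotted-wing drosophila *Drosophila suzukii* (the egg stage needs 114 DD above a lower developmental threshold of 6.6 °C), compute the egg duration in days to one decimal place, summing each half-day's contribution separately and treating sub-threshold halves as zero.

Day half: max(0, 25.0 − 6.6) × 0.5 = 18.4 × 0.5 = 9.20 DD.
Night half: max(0, 2.0 − 6.6) × 0.5 = 0.0 × 0.5 = 0.00 DD.
Per 24 h: 9.20 DD/day.
Duration = 114 / 9.20 = 12.391 ≈ 12.4 days.

12.4 days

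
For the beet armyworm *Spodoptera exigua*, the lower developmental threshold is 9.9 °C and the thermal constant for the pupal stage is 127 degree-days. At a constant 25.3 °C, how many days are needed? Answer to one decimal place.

8.2 days

Daily accumulation = 25.3 − 9.9 = 15.4 DD/day.
Duration = 127 / 15.4 = 8.247 ≈ 8.2 days.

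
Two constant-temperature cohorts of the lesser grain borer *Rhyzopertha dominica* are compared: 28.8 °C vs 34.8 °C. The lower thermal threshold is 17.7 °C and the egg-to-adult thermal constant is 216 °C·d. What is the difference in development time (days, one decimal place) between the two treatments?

6.8 days

At 28.8 °C: 216 / (28.8 − 17.7) = 216 / 11.1 = 19.459 d.
At 34.8 °C: 216 / (34.8 − 17.7) = 216 / 17.1 = 12.632 d.
Difference = |19.459 − 12.632| = 6.828 ≈ 6.8 days.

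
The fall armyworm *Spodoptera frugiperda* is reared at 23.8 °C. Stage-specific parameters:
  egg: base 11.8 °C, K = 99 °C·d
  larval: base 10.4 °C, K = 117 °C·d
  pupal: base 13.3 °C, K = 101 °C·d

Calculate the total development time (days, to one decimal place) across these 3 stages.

egg: 99 / (23.8 − 11.8) = 99 / 12.0 = 8.250 d.
larval: 117 / (23.8 − 10.4) = 117 / 13.4 = 8.731 d.
pupal: 101 / (23.8 − 13.3) = 101 / 10.5 = 9.619 d.
Sum = 26.600 ≈ 26.6 days.

26.6 days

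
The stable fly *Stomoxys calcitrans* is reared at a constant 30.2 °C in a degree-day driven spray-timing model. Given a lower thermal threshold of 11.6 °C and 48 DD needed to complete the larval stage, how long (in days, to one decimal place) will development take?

2.6 days

Daily accumulation = 30.2 − 11.6 = 18.6 DD/day.
Duration = 48 / 18.6 = 2.581 ≈ 2.6 days.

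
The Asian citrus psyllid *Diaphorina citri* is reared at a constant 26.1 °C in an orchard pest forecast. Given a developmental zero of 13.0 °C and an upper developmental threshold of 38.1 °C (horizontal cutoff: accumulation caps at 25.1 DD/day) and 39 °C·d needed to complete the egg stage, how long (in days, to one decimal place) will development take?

3.0 days

Daily accumulation = 26.1 − 13.0 = 13.1 DD/day.
Duration = 39 / 13.1 = 2.977 ≈ 3.0 days.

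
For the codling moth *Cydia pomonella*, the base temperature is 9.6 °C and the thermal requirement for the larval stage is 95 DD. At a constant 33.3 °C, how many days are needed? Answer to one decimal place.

4.0 days

Daily accumulation = 33.3 − 9.6 = 23.7 DD/day.
Duration = 95 / 23.7 = 4.008 ≈ 4.0 days.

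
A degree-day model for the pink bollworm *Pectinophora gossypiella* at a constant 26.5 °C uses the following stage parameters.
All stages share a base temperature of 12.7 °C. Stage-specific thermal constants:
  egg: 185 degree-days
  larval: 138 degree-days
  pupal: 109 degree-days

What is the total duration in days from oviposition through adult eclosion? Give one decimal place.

Daily accumulation at 26.5 °C = 26.5 − 12.7 = 13.8 DD/day.
Total K = 185 + 138 + 109 = 432 DD.
Total duration = 432 / 13.8 = 31.304 ≈ 31.3 days.

31.3 days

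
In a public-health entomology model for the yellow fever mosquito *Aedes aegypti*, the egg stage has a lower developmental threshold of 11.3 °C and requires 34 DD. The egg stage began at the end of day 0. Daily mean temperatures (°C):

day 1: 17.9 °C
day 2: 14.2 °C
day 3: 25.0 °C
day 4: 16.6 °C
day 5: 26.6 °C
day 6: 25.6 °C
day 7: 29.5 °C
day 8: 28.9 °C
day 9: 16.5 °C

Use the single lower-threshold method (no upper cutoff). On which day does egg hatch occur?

day 5

Daily DD above 11.3 °C: 6.6, 2.9, 13.7, 5.3, 15.3, 14.3, 18.2, 17.6, 5.2.
Cumulative: 6.6, 9.5, 23.2, 28.5, 43.8, 58.1, 76.3, 93.9, 99.1.
The total first reaches 34 DD on day 5.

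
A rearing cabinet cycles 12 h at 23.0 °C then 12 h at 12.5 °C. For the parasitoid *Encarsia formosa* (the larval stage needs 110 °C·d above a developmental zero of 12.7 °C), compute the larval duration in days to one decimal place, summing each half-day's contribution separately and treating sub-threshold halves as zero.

21.4 days

Day half: max(0, 23.0 − 12.7) × 0.5 = 10.3 × 0.5 = 5.15 DD.
Night half: max(0, 12.5 − 12.7) × 0.5 = 0.0 × 0.5 = 0.00 DD.
Per 24 h: 5.15 DD/day.
Duration = 110 / 5.15 = 21.359 ≈ 21.4 days.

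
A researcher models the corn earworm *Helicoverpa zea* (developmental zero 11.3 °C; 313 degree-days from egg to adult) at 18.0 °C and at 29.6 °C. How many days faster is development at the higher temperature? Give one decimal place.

29.6 days

At 18.0 °C: 313 / (18.0 − 11.3) = 313 / 6.7 = 46.716 d.
At 29.6 °C: 313 / (29.6 − 11.3) = 313 / 18.3 = 17.104 d.
Difference = |46.716 − 17.104| = 29.613 ≈ 29.6 days.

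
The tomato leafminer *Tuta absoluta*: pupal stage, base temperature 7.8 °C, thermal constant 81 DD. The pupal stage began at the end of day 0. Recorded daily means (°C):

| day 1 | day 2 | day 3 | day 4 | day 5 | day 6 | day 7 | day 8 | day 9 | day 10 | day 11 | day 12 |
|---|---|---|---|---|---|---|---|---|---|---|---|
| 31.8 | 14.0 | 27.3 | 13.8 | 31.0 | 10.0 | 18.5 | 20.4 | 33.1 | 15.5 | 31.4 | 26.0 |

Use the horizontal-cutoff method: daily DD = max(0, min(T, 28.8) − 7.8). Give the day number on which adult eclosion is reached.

Daily DD above 7.8 °C (capped at 21.0): 21.0, 6.2, 19.5, 6.0, 21.0, 2.2, 10.7, 12.6, 21.0, 7.7, 21.0, 18.2.
Cumulative: 21.0, 27.2, 46.7, 52.7, 73.7, 75.9, 86.6, 99.2, 120.2, 127.9, 148.9, 167.1.
The total first reaches 81 DD on day 7.

day 7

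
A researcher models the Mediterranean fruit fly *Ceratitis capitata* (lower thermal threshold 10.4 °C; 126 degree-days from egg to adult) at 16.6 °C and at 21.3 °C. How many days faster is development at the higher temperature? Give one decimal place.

8.8 days

At 16.6 °C: 126 / (16.6 − 10.4) = 126 / 6.2 = 20.323 d.
At 21.3 °C: 126 / (21.3 − 10.4) = 126 / 10.9 = 11.560 d.
Difference = |20.323 − 11.560| = 8.763 ≈ 8.8 days.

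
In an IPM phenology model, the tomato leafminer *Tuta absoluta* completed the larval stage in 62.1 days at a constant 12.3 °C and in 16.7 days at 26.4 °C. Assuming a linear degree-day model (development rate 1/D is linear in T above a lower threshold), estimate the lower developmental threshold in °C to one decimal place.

7.1 °C

Equal thermal constants: D₁(T₁ − T_b) = D₂(T₂ − T_b).
62.1·(12.3 − T_b) = 16.7·(26.4 − T_b)
T_b = (62.1·12.3 − 16.7·26.4) / (62.1 − 16.7) = 322.95 / 45.4 = 7.113 °C ≈ 7.1 °C.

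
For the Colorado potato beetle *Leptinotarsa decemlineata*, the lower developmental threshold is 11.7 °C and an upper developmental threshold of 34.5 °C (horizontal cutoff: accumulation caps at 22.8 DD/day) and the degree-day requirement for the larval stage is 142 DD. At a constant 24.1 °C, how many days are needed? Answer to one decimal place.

Daily accumulation = 24.1 − 11.7 = 12.4 DD/day.
Duration = 142 / 12.4 = 11.452 ≈ 11.5 days.

11.5 days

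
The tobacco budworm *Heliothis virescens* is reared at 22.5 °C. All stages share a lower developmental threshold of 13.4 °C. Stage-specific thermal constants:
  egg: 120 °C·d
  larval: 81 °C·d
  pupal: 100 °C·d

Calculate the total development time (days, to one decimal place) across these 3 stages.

Daily accumulation at 22.5 °C = 22.5 − 13.4 = 9.1 DD/day.
Total K = 120 + 81 + 100 = 301 DD.
Total duration = 301 / 9.1 = 33.077 ≈ 33.1 days.

33.1 days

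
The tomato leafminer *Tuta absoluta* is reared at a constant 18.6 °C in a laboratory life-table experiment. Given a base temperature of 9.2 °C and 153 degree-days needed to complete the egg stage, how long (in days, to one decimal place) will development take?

16.3 days

Daily accumulation = 18.6 − 9.2 = 9.4 DD/day.
Duration = 153 / 9.4 = 16.277 ≈ 16.3 days.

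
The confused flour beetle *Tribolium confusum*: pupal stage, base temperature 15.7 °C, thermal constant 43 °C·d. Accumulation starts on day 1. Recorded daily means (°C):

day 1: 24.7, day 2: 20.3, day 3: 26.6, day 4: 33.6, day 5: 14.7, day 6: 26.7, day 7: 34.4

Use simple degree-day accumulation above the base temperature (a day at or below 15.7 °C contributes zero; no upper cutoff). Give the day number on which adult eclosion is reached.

Daily DD above 15.7 °C: 9.0, 4.6, 10.9, 17.9, 0.0, 11.0, 18.7.
Cumulative: 9.0, 13.6, 24.5, 42.4, 42.4, 53.4, 72.1.
The total first reaches 43 DD on day 6.

day 6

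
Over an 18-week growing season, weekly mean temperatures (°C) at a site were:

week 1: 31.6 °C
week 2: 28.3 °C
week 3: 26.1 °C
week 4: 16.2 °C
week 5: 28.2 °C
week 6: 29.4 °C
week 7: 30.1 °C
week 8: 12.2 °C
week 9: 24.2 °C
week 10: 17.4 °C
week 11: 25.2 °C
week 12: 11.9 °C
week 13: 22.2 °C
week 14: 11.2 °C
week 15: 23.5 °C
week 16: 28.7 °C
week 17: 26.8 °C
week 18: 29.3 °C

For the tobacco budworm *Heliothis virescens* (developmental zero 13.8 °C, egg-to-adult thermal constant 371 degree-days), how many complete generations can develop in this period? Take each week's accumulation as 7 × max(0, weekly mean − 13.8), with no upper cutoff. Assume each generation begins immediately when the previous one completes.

Weekly DD (7 × max(0, T̄ − 13.8)): 124.6, 101.5, 86.1, 16.8, 100.8, 109.2, 114.1, 0.0, 72.8, 25.2, 79.8, 0.0, 58.8, 0.0, 67.9, 104.3, 91.0, 108.5.
Season total = 1261.4 DD.
Complete generations = ⌊1261.4 / 371⌋ = 3.

3 generations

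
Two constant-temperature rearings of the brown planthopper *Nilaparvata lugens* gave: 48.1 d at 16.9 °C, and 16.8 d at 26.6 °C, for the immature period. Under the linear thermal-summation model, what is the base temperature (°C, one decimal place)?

11.7 °C

Linear rate model ⇒ the product D·(T − T_b) is constant across temperatures.
48.1·(16.9 − T_b) = 16.8·(26.6 − T_b)
T_b = (48.1·16.9 − 16.8·26.6) / (48.1 − 16.8) = 366.01 / 31.3 = 11.694 °C ≈ 11.7 °C.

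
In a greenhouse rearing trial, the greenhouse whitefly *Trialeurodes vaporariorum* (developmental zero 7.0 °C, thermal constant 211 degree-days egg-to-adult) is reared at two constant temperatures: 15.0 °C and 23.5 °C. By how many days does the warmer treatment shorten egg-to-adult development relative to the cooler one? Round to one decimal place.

13.6 days

At 15.0 °C: 211 / (15.0 − 7.0) = 211 / 8.0 = 26.375 d.
At 23.5 °C: 211 / (23.5 − 7.0) = 211 / 16.5 = 12.788 d.
Difference = |26.375 − 12.788| = 13.587 ≈ 13.6 days.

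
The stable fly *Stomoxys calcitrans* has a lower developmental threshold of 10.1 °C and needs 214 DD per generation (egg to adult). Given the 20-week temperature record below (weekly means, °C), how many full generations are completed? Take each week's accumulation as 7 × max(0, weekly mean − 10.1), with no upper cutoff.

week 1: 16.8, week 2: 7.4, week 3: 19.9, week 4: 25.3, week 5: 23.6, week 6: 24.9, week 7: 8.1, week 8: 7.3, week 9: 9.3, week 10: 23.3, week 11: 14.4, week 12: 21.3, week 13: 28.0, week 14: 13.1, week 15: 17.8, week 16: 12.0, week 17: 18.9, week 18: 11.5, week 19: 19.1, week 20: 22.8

Weekly DD (7 × max(0, T̄ − 10.1)): 46.9, 0.0, 68.6, 106.4, 94.5, 103.6, 0.0, 0.0, 0.0, 92.4, 30.1, 78.4, 125.3, 21.0, 53.9, 13.3, 61.6, 9.8, 63.0, 88.9.
Season total = 1057.7 DD.
Complete generations = ⌊1057.7 / 214⌋ = 4.

4 generations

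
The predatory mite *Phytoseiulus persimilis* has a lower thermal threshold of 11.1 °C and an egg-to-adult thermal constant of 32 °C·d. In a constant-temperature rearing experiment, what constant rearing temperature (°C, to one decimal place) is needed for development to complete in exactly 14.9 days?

13.2 °C

Required daily accumulation = 32 / 14.9 = 2.148 DD/day.
T = T_base + 2.148 = 11.1 + 2.148 = 13.248 ≈ 13.2 °C.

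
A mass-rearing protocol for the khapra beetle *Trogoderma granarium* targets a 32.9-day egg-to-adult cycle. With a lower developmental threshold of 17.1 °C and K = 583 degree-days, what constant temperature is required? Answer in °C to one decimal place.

34.8 °C

Required daily accumulation = 583 / 32.9 = 17.720 DD/day.
T = T_base + 17.720 = 17.1 + 17.720 = 34.820 ≈ 34.8 °C.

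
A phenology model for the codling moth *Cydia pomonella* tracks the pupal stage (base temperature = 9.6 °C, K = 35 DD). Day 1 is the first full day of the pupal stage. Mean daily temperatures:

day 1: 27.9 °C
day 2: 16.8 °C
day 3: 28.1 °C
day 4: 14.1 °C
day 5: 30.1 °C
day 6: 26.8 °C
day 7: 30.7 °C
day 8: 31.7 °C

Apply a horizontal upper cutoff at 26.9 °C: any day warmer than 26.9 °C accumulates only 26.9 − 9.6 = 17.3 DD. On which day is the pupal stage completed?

Daily DD above 9.6 °C (capped at 17.3): 17.3, 7.2, 17.3, 4.5, 17.3, 17.2, 17.3, 17.3.
Cumulative: 17.3, 24.5, 41.8, 46.3, 63.6, 80.8, 98.1, 115.4.
The total first reaches 35 DD on day 3.

day 3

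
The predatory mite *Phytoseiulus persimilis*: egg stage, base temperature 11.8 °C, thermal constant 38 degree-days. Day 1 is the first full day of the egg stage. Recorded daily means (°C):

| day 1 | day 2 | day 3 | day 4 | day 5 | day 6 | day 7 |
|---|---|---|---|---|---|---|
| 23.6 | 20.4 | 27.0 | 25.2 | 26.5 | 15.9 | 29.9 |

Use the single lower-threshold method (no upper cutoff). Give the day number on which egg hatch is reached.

day 4

Daily DD above 11.8 °C: 11.8, 8.6, 15.2, 13.4, 14.7, 4.1, 18.1.
Cumulative: 11.8, 20.4, 35.6, 49.0, 63.7, 67.8, 85.9.
The total first reaches 38 DD on day 4.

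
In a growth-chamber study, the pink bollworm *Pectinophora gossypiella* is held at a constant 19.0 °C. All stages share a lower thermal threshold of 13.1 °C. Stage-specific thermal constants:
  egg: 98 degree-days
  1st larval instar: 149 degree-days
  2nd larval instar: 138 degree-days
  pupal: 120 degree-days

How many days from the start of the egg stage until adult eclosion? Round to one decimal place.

85.6 days

Daily accumulation at 19.0 °C = 19.0 − 13.1 = 5.9 DD/day.
Total K = 98 + 149 + 138 + 120 = 505 DD.
Total duration = 505 / 5.9 = 85.593 ≈ 85.6 days.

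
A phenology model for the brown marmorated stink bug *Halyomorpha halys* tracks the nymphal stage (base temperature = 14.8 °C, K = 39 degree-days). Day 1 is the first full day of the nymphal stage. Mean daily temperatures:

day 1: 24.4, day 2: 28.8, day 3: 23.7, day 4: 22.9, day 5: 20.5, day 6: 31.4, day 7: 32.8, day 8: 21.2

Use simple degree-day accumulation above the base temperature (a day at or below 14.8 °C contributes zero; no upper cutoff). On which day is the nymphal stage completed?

day 4

Daily DD above 14.8 °C: 9.6, 14.0, 8.9, 8.1, 5.7, 16.6, 18.0, 6.4.
Cumulative: 9.6, 23.6, 32.5, 40.6, 46.3, 62.9, 80.9, 87.3.
The total first reaches 39 DD on day 4.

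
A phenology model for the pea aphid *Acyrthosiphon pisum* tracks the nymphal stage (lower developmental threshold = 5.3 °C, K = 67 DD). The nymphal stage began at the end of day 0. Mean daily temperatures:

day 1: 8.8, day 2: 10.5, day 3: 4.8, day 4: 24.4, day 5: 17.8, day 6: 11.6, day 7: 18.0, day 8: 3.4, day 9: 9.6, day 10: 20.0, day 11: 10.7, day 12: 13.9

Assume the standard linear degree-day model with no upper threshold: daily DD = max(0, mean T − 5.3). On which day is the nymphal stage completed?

Daily DD above 5.3 °C: 3.5, 5.2, 0.0, 19.1, 12.5, 6.3, 12.7, 0.0, 4.3, 14.7, 5.4, 8.6.
Cumulative: 3.5, 8.7, 8.7, 27.8, 40.3, 46.6, 59.3, 59.3, 63.6, 78.3, 83.7, 92.3.
The total first reaches 67 DD on day 10.

day 10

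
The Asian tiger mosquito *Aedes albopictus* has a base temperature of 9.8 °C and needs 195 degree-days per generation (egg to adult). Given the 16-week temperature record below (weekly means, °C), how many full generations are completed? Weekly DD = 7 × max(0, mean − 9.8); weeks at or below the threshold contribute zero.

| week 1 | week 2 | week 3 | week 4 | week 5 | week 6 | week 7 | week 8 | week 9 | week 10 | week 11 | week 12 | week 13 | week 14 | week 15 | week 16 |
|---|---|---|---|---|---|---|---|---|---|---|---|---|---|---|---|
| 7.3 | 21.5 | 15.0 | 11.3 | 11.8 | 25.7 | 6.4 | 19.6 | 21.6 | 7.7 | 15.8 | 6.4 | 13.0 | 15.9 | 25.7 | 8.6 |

Weekly DD (7 × max(0, T̄ − 9.8)): 0.0, 81.9, 36.4, 10.5, 14.0, 111.3, 0.0, 68.6, 82.6, 0.0, 42.0, 0.0, 22.4, 42.7, 111.3, 0.0.
Season total = 623.7 DD.
Complete generations = ⌊623.7 / 195⌋ = 3.

3 generations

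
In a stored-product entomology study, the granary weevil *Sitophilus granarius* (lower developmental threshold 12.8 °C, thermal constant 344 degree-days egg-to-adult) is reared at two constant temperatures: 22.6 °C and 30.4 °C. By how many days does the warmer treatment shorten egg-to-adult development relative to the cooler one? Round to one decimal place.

At 22.6 °C: 344 / (22.6 − 12.8) = 344 / 9.8 = 35.102 d.
At 30.4 °C: 344 / (30.4 − 12.8) = 344 / 17.6 = 19.545 d.
Difference = |35.102 − 19.545| = 15.557 ≈ 15.6 days.

15.6 days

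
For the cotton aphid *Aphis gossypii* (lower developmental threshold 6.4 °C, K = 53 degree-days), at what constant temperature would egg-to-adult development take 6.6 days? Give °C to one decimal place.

14.4 °C

Required daily accumulation = 53 / 6.6 = 8.030 DD/day.
T = T_base + 8.030 = 6.4 + 8.030 = 14.430 ≈ 14.4 °C.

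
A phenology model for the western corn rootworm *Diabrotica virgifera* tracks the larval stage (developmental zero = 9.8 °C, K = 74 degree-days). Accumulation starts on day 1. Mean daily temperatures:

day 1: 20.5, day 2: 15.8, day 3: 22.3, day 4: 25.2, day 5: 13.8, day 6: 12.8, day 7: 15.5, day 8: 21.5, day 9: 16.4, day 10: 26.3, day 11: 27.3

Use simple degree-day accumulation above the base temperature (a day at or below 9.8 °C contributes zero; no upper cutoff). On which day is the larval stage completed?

day 9

Daily DD above 9.8 °C: 10.7, 6.0, 12.5, 15.4, 4.0, 3.0, 5.7, 11.7, 6.6, 16.5, 17.5.
Cumulative: 10.7, 16.7, 29.2, 44.6, 48.6, 51.6, 57.3, 69.0, 75.6, 92.1, 109.6.
The total first reaches 74 DD on day 9.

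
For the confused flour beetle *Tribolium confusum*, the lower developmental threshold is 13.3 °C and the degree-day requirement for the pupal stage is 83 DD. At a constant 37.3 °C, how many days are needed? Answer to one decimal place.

Daily accumulation = 37.3 − 13.3 = 24.0 DD/day.
Duration = 83 / 24.0 = 3.458 ≈ 3.5 days.

3.5 days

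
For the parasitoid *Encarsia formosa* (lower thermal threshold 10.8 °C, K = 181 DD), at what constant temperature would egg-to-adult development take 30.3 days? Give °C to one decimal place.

16.8 °C

Required daily accumulation = 181 / 30.3 = 5.974 DD/day.
T = T_base + 5.974 = 10.8 + 5.974 = 16.774 ≈ 16.8 °C.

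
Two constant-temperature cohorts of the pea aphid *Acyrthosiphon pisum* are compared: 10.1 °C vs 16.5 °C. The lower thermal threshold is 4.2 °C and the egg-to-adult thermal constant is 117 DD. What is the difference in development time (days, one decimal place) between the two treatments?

At 10.1 °C: 117 / (10.1 − 4.2) = 117 / 5.9 = 19.831 d.
At 16.5 °C: 117 / (16.5 − 4.2) = 117 / 12.3 = 9.512 d.
Difference = |19.831 − 9.512| = 10.318 ≈ 10.3 days.

10.3 days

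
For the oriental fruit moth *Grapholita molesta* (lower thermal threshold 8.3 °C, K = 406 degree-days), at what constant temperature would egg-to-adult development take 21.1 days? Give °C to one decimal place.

27.5 °C

Required daily accumulation = 406 / 21.1 = 19.242 DD/day.
T = T_base + 19.242 = 8.3 + 19.242 = 27.542 ≈ 27.5 °C.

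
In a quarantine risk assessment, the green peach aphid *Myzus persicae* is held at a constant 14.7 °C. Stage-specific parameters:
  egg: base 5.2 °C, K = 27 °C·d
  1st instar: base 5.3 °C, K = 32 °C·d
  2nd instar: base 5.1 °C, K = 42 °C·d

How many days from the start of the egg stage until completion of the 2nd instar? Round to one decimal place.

10.6 days

egg: 27 / (14.7 − 5.2) = 27 / 9.5 = 2.842 d.
1st instar: 32 / (14.7 − 5.3) = 32 / 9.4 = 3.404 d.
2nd instar: 42 / (14.7 − 5.1) = 42 / 9.6 = 4.375 d.
Sum = 10.621 ≈ 10.6 days.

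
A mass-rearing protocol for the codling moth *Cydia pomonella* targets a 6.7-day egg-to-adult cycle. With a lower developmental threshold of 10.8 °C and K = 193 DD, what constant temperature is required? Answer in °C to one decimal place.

39.6 °C

Required daily accumulation = 193 / 6.7 = 28.806 DD/day.
T = T_base + 28.806 = 10.8 + 28.806 = 39.606 ≈ 39.6 °C.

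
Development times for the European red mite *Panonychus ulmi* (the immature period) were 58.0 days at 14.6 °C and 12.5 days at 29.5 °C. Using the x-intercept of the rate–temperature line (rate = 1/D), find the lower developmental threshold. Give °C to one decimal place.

Linear rate model ⇒ the product D·(T − T_b) is constant across temperatures.
58.0·(14.6 − T_b) = 12.5·(29.5 − T_b)
T_b = (58.0·14.6 − 12.5·29.5) / (58.0 − 12.5) = 478.05 / 45.5 = 10.507 °C ≈ 10.5 °C.

10.5 °C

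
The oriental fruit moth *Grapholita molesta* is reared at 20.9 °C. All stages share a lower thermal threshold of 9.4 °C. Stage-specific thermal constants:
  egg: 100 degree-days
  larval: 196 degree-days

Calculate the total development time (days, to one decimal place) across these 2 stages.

Daily accumulation at 20.9 °C = 20.9 − 9.4 = 11.5 DD/day.
Total K = 100 + 196 = 296 DD.
Total duration = 296 / 11.5 = 25.739 ≈ 25.7 days.

25.7 days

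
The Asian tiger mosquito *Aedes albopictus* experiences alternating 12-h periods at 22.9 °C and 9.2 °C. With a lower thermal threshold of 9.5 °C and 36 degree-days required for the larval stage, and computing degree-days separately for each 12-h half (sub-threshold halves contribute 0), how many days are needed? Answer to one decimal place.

5.4 days

Day half: max(0, 22.9 − 9.5) × 0.5 = 13.4 × 0.5 = 6.70 DD.
Night half: max(0, 9.2 − 9.5) × 0.5 = 0.0 × 0.5 = 0.00 DD.
Per 24 h: 6.70 DD/day.
Duration = 36 / 6.70 = 5.373 ≈ 5.4 days.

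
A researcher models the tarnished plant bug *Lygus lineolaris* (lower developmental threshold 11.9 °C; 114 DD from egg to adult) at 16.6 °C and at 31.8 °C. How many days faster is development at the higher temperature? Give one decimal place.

At 16.6 °C: 114 / (16.6 − 11.9) = 114 / 4.7 = 24.255 d.
At 31.8 °C: 114 / (31.8 − 11.9) = 114 / 19.9 = 5.729 d.
Difference = |24.255 − 5.729| = 18.527 ≈ 18.5 days.

18.5 days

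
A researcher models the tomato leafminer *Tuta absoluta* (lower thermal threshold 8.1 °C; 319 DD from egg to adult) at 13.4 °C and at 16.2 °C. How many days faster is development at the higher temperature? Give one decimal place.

20.8 days

At 13.4 °C: 319 / (13.4 − 8.1) = 319 / 5.3 = 60.189 d.
At 16.2 °C: 319 / (16.2 − 8.1) = 319 / 8.1 = 39.383 d.
Difference = |60.189 − 39.383| = 20.806 ≈ 20.8 days.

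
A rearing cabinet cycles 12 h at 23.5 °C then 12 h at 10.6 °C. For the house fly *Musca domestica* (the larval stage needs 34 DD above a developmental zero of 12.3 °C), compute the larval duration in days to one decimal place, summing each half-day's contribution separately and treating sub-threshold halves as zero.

Day half: max(0, 23.5 − 12.3) × 0.5 = 11.2 × 0.5 = 5.60 DD.
Night half: max(0, 10.6 − 12.3) × 0.5 = 0.0 × 0.5 = 0.00 DD.
Per 24 h: 5.60 DD/day.
Duration = 34 / 5.60 = 6.071 ≈ 6.1 days.

6.1 days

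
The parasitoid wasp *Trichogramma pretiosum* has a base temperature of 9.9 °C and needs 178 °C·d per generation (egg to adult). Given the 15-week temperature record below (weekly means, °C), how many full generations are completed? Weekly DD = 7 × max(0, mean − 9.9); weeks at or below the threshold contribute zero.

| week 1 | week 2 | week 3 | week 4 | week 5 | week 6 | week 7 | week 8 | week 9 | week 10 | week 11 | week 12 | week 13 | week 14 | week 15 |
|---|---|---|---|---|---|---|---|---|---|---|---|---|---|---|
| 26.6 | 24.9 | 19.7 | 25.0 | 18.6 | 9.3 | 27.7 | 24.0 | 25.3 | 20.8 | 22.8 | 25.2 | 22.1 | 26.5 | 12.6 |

Weekly DD (7 × max(0, T̄ − 9.9)): 116.9, 105.0, 68.6, 105.7, 60.9, 0.0, 124.6, 98.7, 107.8, 76.3, 90.3, 107.1, 85.4, 116.2, 18.9.
Season total = 1282.4 DD.
Complete generations = ⌊1282.4 / 178⌋ = 7.

7 generations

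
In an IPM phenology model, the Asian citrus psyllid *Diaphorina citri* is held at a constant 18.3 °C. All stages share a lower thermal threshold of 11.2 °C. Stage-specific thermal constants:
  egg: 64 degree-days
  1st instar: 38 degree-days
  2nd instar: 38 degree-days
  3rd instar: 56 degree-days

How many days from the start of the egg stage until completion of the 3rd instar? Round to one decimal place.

Daily accumulation at 18.3 °C = 18.3 − 11.2 = 7.1 DD/day.
Total K = 64 + 38 + 38 + 56 = 196 DD.
Total duration = 196 / 7.1 = 27.606 ≈ 27.6 days.

27.6 days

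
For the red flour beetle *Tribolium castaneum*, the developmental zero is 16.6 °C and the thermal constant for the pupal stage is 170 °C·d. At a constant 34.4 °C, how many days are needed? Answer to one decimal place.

9.6 days

Daily accumulation = 34.4 − 16.6 = 17.8 DD/day.
Duration = 170 / 17.8 = 9.551 ≈ 9.6 days.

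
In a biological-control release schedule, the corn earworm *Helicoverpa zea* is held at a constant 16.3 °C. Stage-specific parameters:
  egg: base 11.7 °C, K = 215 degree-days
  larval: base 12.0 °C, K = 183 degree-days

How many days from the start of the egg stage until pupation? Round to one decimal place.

egg: 215 / (16.3 − 11.7) = 215 / 4.6 = 46.739 d.
larval: 183 / (16.3 − 12.0) = 183 / 4.3 = 42.558 d.
Sum = 89.297 ≈ 89.3 days.

89.3 days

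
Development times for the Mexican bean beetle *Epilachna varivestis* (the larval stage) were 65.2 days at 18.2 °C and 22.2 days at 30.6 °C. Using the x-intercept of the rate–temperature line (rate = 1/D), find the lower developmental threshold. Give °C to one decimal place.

11.8 °C

Under the model K = D·(T − T_b), so D₁·(T₁ − T_b) = D₂·(T₂ − T_b).
65.2·(18.2 − T_b) = 22.2·(30.6 − T_b)
T_b = (65.2·18.2 − 22.2·30.6) / (65.2 − 22.2) = 507.32 / 43.0 = 11.798 °C ≈ 11.8 °C.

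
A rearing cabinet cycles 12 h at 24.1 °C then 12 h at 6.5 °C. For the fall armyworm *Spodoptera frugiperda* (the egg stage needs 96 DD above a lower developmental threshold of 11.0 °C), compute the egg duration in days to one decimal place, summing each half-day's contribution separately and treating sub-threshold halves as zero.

14.7 days

Day half: max(0, 24.1 − 11.0) × 0.5 = 13.1 × 0.5 = 6.55 DD.
Night half: max(0, 6.5 − 11.0) × 0.5 = 0.0 × 0.5 = 0.00 DD.
Per 24 h: 6.55 DD/day.
Duration = 96 / 6.55 = 14.656 ≈ 14.7 days.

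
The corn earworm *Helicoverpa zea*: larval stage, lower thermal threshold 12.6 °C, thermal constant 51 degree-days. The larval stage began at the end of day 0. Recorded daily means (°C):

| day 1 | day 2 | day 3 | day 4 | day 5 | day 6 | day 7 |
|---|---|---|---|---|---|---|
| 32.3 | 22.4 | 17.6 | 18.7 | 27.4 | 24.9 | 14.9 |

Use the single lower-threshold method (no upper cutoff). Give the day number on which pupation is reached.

Daily DD above 12.6 °C: 19.7, 9.8, 5.0, 6.1, 14.8, 12.3, 2.3.
Cumulative: 19.7, 29.5, 34.5, 40.6, 55.4, 67.7, 70.0.
The total first reaches 51 DD on day 5.

day 5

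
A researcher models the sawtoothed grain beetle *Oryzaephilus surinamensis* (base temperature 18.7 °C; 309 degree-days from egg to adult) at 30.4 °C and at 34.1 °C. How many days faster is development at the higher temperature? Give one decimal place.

6.3 days

At 30.4 °C: 309 / (30.4 − 18.7) = 309 / 11.7 = 26.410 d.
At 34.1 °C: 309 / (34.1 − 18.7) = 309 / 15.4 = 20.065 d.
Difference = |26.410 − 20.065| = 6.345 ≈ 6.3 days.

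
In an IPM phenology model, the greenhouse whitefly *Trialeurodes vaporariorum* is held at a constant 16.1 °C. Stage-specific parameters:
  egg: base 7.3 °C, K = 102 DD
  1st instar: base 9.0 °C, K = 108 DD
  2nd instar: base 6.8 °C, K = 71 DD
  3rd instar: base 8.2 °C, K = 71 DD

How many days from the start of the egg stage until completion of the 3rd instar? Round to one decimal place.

egg: 102 / (16.1 − 7.3) = 102 / 8.8 = 11.591 d.
1st instar: 108 / (16.1 − 9.0) = 108 / 7.1 = 15.211 d.
2nd instar: 71 / (16.1 − 6.8) = 71 / 9.3 = 7.634 d.
3rd instar: 71 / (16.1 − 8.2) = 71 / 7.9 = 8.987 d.
Sum = 43.424 ≈ 43.4 days.

43.4 days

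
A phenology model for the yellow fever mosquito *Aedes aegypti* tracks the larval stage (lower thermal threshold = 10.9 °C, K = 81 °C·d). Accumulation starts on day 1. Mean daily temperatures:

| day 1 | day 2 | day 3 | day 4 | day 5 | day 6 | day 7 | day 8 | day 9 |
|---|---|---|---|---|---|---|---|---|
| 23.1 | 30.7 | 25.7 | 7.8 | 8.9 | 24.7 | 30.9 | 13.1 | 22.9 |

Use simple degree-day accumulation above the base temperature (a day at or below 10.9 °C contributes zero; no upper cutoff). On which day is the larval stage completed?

Daily DD above 10.9 °C: 12.2, 19.8, 14.8, 0.0, 0.0, 13.8, 20.0, 2.2, 12.0.
Cumulative: 12.2, 32.0, 46.8, 46.8, 46.8, 60.6, 80.6, 82.8, 94.8.
The total first reaches 81 DD on day 8.

day 8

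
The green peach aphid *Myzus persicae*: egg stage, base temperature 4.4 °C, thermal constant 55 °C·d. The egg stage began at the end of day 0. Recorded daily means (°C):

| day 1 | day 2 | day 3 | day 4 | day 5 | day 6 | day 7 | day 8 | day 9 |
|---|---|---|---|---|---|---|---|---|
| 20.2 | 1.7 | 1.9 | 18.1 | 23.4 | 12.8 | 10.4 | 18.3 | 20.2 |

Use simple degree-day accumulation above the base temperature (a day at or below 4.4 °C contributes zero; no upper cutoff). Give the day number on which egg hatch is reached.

Daily DD above 4.4 °C: 15.8, 0.0, 0.0, 13.7, 19.0, 8.4, 6.0, 13.9, 15.8.
Cumulative: 15.8, 15.8, 15.8, 29.5, 48.5, 56.9, 62.9, 76.8, 92.6.
The total first reaches 55 DD on day 6.

day 6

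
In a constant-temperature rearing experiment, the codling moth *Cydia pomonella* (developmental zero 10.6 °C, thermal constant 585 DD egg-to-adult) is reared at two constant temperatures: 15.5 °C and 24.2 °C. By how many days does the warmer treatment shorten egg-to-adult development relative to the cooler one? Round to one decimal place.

76.4 days

At 15.5 °C: 585 / (15.5 − 10.6) = 585 / 4.9 = 119.388 d.
At 24.2 °C: 585 / (24.2 − 10.6) = 585 / 13.6 = 43.015 d.
Difference = |119.388 − 43.015| = 76.373 ≈ 76.4 days.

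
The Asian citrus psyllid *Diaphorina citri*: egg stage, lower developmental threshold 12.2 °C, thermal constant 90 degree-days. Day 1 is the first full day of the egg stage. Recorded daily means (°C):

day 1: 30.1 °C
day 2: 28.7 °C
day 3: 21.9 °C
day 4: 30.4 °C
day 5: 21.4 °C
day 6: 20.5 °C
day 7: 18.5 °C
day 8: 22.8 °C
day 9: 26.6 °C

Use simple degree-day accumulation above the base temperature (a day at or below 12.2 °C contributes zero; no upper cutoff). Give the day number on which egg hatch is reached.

Daily DD above 12.2 °C: 17.9, 16.5, 9.7, 18.2, 9.2, 8.3, 6.3, 10.6, 14.4.
Cumulative: 17.9, 34.4, 44.1, 62.3, 71.5, 79.8, 86.1, 96.7, 111.1.
The total first reaches 90 DD on day 8.

day 8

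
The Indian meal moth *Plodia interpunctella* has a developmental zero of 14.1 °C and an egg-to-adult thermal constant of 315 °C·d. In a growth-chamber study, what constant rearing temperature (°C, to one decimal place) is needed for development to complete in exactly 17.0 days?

Required daily accumulation = 315 / 17.0 = 18.529 DD/day.
T = T_base + 18.529 = 14.1 + 18.529 = 32.629 ≈ 32.6 °C.

32.6 °C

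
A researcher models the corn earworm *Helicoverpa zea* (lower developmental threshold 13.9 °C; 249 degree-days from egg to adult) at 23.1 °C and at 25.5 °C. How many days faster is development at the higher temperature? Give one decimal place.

At 23.1 °C: 249 / (23.1 − 13.9) = 249 / 9.2 = 27.065 d.
At 25.5 °C: 249 / (25.5 − 13.9) = 249 / 11.6 = 21.466 d.
Difference = |27.065 − 21.466| = 5.600 ≈ 5.6 days.

5.6 days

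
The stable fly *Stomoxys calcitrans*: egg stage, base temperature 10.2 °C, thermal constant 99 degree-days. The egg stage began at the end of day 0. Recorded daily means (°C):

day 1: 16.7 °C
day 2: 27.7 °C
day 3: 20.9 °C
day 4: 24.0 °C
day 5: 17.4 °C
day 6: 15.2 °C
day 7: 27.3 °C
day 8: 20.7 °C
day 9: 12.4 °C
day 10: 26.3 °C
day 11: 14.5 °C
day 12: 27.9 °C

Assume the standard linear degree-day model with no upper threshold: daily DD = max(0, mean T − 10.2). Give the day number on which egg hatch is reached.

day 10

Daily DD above 10.2 °C: 6.5, 17.5, 10.7, 13.8, 7.2, 5.0, 17.1, 10.5, 2.2, 16.1, 4.3, 17.7.
Cumulative: 6.5, 24.0, 34.7, 48.5, 55.7, 60.7, 77.8, 88.3, 90.5, 106.6, 110.9, 128.6.
The total first reaches 99 DD on day 10.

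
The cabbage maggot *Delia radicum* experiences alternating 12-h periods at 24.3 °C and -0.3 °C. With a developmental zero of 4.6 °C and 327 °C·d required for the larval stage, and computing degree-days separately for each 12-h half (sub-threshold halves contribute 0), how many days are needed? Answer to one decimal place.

Day half: max(0, 24.3 − 4.6) × 0.5 = 19.7 × 0.5 = 9.85 DD.
Night half: max(0, -0.3 − 4.6) × 0.5 = 0.0 × 0.5 = 0.00 DD.
Per 24 h: 9.85 DD/day.
Duration = 327 / 9.85 = 33.198 ≈ 33.2 days.

33.2 days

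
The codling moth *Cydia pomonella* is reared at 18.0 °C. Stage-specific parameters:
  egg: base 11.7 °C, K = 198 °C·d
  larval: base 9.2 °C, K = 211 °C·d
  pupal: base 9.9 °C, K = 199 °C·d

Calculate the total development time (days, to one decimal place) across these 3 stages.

egg: 198 / (18.0 − 11.7) = 198 / 6.3 = 31.429 d.
larval: 211 / (18.0 − 9.2) = 211 / 8.8 = 23.977 d.
pupal: 199 / (18.0 − 9.9) = 199 / 8.1 = 24.568 d.
Sum = 79.974 ≈ 80.0 days.

80.0 days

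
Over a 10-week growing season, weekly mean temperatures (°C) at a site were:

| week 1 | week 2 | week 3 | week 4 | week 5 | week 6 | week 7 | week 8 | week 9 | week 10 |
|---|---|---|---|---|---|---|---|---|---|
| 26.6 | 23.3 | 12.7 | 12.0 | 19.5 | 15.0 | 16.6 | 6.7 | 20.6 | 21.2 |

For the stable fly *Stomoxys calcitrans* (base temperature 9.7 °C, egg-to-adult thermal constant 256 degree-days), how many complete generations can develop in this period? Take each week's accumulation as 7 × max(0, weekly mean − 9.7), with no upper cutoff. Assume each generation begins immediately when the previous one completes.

2 generations

Weekly DD (7 × max(0, T̄ − 9.7)): 118.3, 95.2, 21.0, 16.1, 68.6, 37.1, 48.3, 0.0, 76.3, 80.5.
Season total = 561.4 DD.
Complete generations = ⌊561.4 / 256⌋ = 2.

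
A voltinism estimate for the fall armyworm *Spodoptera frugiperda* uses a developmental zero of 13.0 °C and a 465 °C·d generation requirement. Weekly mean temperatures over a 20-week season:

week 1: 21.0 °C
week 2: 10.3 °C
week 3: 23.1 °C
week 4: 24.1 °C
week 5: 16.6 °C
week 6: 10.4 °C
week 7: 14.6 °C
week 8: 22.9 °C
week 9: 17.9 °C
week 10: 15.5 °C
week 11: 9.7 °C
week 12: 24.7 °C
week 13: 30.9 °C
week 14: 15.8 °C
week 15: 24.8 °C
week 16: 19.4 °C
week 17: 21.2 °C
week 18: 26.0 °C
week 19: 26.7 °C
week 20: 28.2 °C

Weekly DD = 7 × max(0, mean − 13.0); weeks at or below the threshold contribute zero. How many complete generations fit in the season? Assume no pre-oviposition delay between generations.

2 generations

Weekly DD (7 × max(0, T̄ − 13.0)): 56.0, 0.0, 70.7, 77.7, 25.2, 0.0, 11.2, 69.3, 34.3, 17.5, 0.0, 81.9, 125.3, 19.6, 82.6, 44.8, 57.4, 91.0, 95.9, 106.4.
Season total = 1066.8 DD.
Complete generations = ⌊1066.8 / 465⌋ = 2.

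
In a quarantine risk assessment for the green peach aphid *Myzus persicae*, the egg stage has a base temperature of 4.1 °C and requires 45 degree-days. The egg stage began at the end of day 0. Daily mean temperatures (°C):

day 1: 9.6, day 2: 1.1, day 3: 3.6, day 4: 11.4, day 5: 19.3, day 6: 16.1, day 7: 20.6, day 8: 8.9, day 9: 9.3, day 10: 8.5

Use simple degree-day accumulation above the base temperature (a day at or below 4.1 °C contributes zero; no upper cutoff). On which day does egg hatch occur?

day 7

Daily DD above 4.1 °C: 5.5, 0.0, 0.0, 7.3, 15.2, 12.0, 16.5, 4.8, 5.2, 4.4.
Cumulative: 5.5, 5.5, 5.5, 12.8, 28.0, 40.0, 56.5, 61.3, 66.5, 70.9.
The total first reaches 45 DD on day 7.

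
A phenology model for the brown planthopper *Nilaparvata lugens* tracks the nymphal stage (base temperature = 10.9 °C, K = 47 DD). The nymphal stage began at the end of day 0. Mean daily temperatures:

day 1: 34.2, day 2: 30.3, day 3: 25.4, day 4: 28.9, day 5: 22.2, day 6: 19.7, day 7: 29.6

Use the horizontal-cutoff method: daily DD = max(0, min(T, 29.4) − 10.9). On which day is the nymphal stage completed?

Daily DD above 10.9 °C (capped at 18.5): 18.5, 18.5, 14.5, 18.0, 11.3, 8.8, 18.5.
Cumulative: 18.5, 37.0, 51.5, 69.5, 80.8, 89.6, 108.1.
The total first reaches 47 DD on day 3.

day 3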